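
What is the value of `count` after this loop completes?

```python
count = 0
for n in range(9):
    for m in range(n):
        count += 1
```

Let's trace through this code step by step.

Initialize: count = 0
Entering loop: for n in range(9):
After iteration 1: n = 0, count = 0
After iteration 2: n = 1, count = 1, m = 0
After iteration 3: n = 2, count = 3, m = 1
After iteration 4: n = 3, count = 6, m = 2
After iteration 5: n = 4, count = 10, m = 3
After iteration 6: n = 5, count = 15, m = 4
After iteration 7: n = 6, count = 21, m = 5
After iteration 8: n = 7, count = 28, m = 6
After iteration 9: n = 8, count = 36, m = 7
Loop ends.

Final answer: 36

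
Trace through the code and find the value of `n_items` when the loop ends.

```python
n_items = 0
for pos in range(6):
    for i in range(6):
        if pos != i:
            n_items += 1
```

Let's trace through this code step by step.

Initialize: n_items = 0
Entering loop: for pos in range(6):
After iteration 1: pos = 0, n_items = 5
After iteration 2: pos = 1, n_items = 10
After iteration 3: pos = 2, n_items = 15
After iteration 4: pos = 3, n_items = 20
After iteration 5: pos = 4, n_items = 25
After iteration 6: pos = 5, n_items = 30
Loop ends.

Final answer: 30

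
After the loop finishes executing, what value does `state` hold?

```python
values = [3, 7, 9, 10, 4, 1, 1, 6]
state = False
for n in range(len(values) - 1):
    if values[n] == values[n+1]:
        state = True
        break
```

Let's trace through this code step by step.

Initialize: values = [3, 7, 9, 10, 4, 1, 1, 6]
Initialize: state = False
Entering loop: for n in range(len(values) - 1):
After iteration 1: n = 0, state = False
After iteration 2: n = 1, state = False
After iteration 3: n = 2, state = False
After iteration 4: n = 3, state = False
After iteration 5: n = 4, state = False
After iteration 6: n = 5, state = True
Loop ends.

Final answer: True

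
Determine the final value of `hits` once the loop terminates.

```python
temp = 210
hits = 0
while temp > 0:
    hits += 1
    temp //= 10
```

Let's trace through this code step by step.

Initialize: temp = 210
Initialize: hits = 0
Entering loop: while temp > 0:
After iteration 1: temp = 21, hits = 1
After iteration 2: temp = 2, hits = 2
After iteration 3: temp = 0, hits = 3
Loop ends.

Final answer: 3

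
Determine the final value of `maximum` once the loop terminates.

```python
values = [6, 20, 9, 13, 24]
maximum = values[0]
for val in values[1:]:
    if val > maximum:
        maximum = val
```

Let's trace through this code step by step.

Initialize: values = [6, 20, 9, 13, 24]
Initialize: maximum = 6
Entering loop: for val in values[1:]:
After iteration 1: val = 20, maximum = 20
After iteration 2: val = 9, maximum = 20
After iteration 3: val = 13, maximum = 20
After iteration 4: val = 24, maximum = 24
Loop ends.

Final answer: 24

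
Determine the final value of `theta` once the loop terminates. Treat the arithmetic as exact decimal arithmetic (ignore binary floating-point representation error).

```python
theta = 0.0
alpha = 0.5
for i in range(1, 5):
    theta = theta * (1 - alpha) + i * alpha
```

Let's trace through this code step by step.

Initialize: theta = 0.0
Initialize: alpha = 0.5
Entering loop: for i in range(1, 5):
After iteration 1: i = 1, theta = 0.5
After iteration 2: i = 2, theta = 1.25
After iteration 3: i = 3, theta = 2.125
After iteration 4: i = 4, theta = 3.0625
Loop ends.

Final answer: 3.0625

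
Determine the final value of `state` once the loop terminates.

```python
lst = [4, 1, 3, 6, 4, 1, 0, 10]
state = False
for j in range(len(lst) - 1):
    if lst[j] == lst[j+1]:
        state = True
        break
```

Let's trace through this code step by step.

Initialize: lst = [4, 1, 3, 6, 4, 1, 0, 10]
Initialize: state = False
Entering loop: for j in range(len(lst) - 1):
After iteration 1: j = 0, state = False
After iteration 2: j = 1, state = False
After iteration 3: j = 2, state = False
After iteration 4: j = 3, state = False
After iteration 5: j = 4, state = False
After iteration 6: j = 5, state = False
After iteration 7: j = 6, state = False
Loop ends.

Final answer: False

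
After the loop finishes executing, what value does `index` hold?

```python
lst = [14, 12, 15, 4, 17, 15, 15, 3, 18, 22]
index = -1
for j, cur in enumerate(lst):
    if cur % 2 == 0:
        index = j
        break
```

Let's trace through this code step by step.

Initialize: lst = [14, 12, 15, 4, 17, 15, 15, 3, 18, 22]
Initialize: index = -1
Entering loop: for j, cur in enumerate(lst):
After iteration 1: j = 0, cur = 14, index = 0
Loop ends.

Final answer: 0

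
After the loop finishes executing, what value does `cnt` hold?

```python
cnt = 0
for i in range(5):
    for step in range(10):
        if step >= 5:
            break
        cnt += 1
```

Let's trace through this code step by step.

Initialize: cnt = 0
Entering loop: for i in range(5):
After iteration 1: i = 0, cnt = 5
After iteration 2: i = 1, cnt = 10
After iteration 3: i = 2, cnt = 15
After iteration 4: i = 3, cnt = 20
After iteration 5: i = 4, cnt = 25
Loop ends.

Final answer: 25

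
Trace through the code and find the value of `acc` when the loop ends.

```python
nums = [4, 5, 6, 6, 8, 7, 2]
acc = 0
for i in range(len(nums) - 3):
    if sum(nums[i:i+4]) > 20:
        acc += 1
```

Let's trace through this code step by step.

Initialize: nums = [4, 5, 6, 6, 8, 7, 2]
Initialize: acc = 0
Entering loop: for i in range(len(nums) - 3):
After iteration 1: i = 0, acc = 1
After iteration 2: i = 1, acc = 2
After iteration 3: i = 2, acc = 3
After iteration 4: i = 3, acc = 4
Loop ends.

Final answer: 4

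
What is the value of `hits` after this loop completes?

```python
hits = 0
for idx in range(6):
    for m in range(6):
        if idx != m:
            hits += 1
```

Let's trace through this code step by step.

Initialize: hits = 0
Entering loop: for idx in range(6):
After iteration 1: idx = 0, hits = 5
After iteration 2: idx = 1, hits = 10
After iteration 3: idx = 2, hits = 15
After iteration 4: idx = 3, hits = 20
After iteration 5: idx = 4, hits = 25
After iteration 6: idx = 5, hits = 30
Loop ends.

Final answer: 30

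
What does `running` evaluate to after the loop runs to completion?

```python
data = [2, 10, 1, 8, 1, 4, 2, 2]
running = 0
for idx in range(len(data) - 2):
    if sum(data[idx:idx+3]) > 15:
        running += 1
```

Let's trace through this code step by step.

Initialize: data = [2, 10, 1, 8, 1, 4, 2, 2]
Initialize: running = 0
Entering loop: for idx in range(len(data) - 2):
After iteration 1: idx = 0, running = 0
After iteration 2: idx = 1, running = 1
After iteration 3: idx = 2, running = 1
After iteration 4: idx = 3, running = 1
After iteration 5: idx = 4, running = 1
After iteration 6: idx = 5, running = 1
Loop ends.

Final answer: 1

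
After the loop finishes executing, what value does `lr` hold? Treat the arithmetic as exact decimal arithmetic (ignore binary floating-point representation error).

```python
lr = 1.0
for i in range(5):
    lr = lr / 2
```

Let's trace through this code step by step.

Initialize: lr = 1.0
Entering loop: for i in range(5):
After iteration 1: i = 0, lr = 0.5
After iteration 2: i = 1, lr = 0.25
After iteration 3: i = 2, lr = 0.125
After iteration 4: i = 3, lr = 0.0625
After iteration 5: i = 4, lr = 0.03125
Loop ends.

Final answer: 0.03125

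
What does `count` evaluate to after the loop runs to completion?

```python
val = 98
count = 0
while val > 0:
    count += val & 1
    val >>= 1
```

Let's trace through this code step by step.

Initialize: val = 98
Initialize: count = 0
Entering loop: while val > 0:
After iteration 1: val = 49, count = 0
After iteration 2: val = 24, count = 1
After iteration 3: val = 12, count = 1
After iteration 4: val = 6, count = 1
After iteration 5: val = 3, count = 1
After iteration 6: val = 1, count = 2
After iteration 7: val = 0, count = 3
Loop ends.

Final answer: 3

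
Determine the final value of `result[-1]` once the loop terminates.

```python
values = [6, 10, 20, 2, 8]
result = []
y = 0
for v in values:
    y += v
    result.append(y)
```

Let's trace through this code step by step.

Initialize: values = [6, 10, 20, 2, 8]
Initialize: result = []
Initialize: y = 0
Entering loop: for v in values:
After iteration 1: v = 6, result = [6], y = 6
After iteration 2: v = 10, result = [6, 16], y = 16
After iteration 3: v = 20, result = [6, 16, 36], y = 36
After iteration 4: v = 2, result = [6, 16, 36, 38], y = 38
After iteration 5: v = 8, result = [6, 16, 36, 38, 46], y = 46
Loop ends.
result[-1] = 46

Final answer: 46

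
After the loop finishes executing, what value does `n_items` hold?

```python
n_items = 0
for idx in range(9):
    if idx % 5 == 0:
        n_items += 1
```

Let's trace through this code step by step.

Initialize: n_items = 0
Entering loop: for idx in range(9):
After iteration 1: idx = 0, n_items = 1
After iteration 2: idx = 1, n_items = 1
After iteration 3: idx = 2, n_items = 1
After iteration 4: idx = 3, n_items = 1
After iteration 5: idx = 4, n_items = 1
After iteration 6: idx = 5, n_items = 2
After iteration 7: idx = 6, n_items = 2
After iteration 8: idx = 7, n_items = 2
After iteration 9: idx = 8, n_items = 2
Loop ends.

Final answer: 2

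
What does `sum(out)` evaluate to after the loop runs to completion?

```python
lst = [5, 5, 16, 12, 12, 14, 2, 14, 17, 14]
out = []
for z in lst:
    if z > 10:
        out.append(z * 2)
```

Let's trace through this code step by step.

Initialize: lst = [5, 5, 16, 12, 12, 14, 2, 14, 17, 14]
Initialize: out = []
Entering loop: for z in lst:
After iteration 1: z = 5, out = []
After iteration 2: z = 5, out = []
After iteration 3: z = 16, out = [32]
After iteration 4: z = 12, out = [32, 24]
After iteration 5: z = 12, out = [32, 24, 24]
After iteration 6: z = 14, out = [32, 24, 24, 28]
After iteration 7: z = 2, out = [32, 24, 24, 28]
After iteration 8: z = 14, out = [32, 24, 24, 28, 28]
After iteration 9: z = 17, out = [32, 24, 24, 28, 28, 34]
After iteration 10: z = 14, out = [32, 24, 24, 28, 28, 34, 28]
Loop ends.
sum(out) = 198

Final answer: 198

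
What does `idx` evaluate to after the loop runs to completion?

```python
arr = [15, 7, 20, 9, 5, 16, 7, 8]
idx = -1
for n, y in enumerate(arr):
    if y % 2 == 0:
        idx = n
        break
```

Let's trace through this code step by step.

Initialize: arr = [15, 7, 20, 9, 5, 16, 7, 8]
Initialize: idx = -1
Entering loop: for n, y in enumerate(arr):
After iteration 1: n = 0, y = 15, idx = -1
After iteration 2: n = 1, y = 7, idx = -1
After iteration 3: n = 2, y = 20, idx = 2
Loop ends.

Final answer: 2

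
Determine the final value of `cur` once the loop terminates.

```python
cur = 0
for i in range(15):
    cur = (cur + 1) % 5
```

Let's trace through this code step by step.

Initialize: cur = 0
Entering loop: for i in range(15):
After iteration 1: i = 0, cur = 1
After iteration 2: i = 1, cur = 2
After iteration 3: i = 2, cur = 3
After iteration 4: i = 3, cur = 4
After iteration 5: i = 4, cur = 0
After iteration 6: i = 5, cur = 1
After iteration 7: i = 6, cur = 2
After iteration 8: i = 7, cur = 3
After iteration 9: i = 8, cur = 4
After iteration 10: i = 9, cur = 0
After iteration 11: i = 10, cur = 1
After iteration 12: i = 11, cur = 2
After iteration 13: i = 12, cur = 3
After iteration 14: i = 13, cur = 4
After iteration 15: i = 14, cur = 0
Loop ends.

Final answer: 0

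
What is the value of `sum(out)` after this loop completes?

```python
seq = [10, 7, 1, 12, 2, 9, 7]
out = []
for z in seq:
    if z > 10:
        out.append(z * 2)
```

Let's trace through this code step by step.

Initialize: seq = [10, 7, 1, 12, 2, 9, 7]
Initialize: out = []
Entering loop: for z in seq:
After iteration 1: z = 10, out = []
After iteration 2: z = 7, out = []
After iteration 3: z = 1, out = []
After iteration 4: z = 12, out = [24]
After iteration 5: z = 2, out = [24]
After iteration 6: z = 9, out = [24]
After iteration 7: z = 7, out = [24]
Loop ends.
sum(out) = 24

Final answer: 24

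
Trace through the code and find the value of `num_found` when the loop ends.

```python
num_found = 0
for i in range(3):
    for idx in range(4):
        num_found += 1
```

Let's trace through this code step by step.

Initialize: num_found = 0
Entering loop: for i in range(3):
After iteration 1: i = 0, num_found = 4
After iteration 2: i = 1, num_found = 8
After iteration 3: i = 2, num_found = 12
Loop ends.

Final answer: 12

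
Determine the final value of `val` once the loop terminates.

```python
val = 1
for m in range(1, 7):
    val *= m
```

Let's trace through this code step by step.

Initialize: val = 1
Entering loop: for m in range(1, 7):
After iteration 1: m = 1, val = 1
After iteration 2: m = 2, val = 2
After iteration 3: m = 3, val = 6
After iteration 4: m = 4, val = 24
After iteration 5: m = 5, val = 120
After iteration 6: m = 6, val = 720
Loop ends.

Final answer: 720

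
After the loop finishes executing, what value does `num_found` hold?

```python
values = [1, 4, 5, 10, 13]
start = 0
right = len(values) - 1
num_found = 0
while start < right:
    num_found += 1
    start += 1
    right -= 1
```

Let's trace through this code step by step.

Initialize: values = [1, 4, 5, 10, 13]
Initialize: start = 0
Initialize: right = 4
Initialize: num_found = 0
Entering loop: while start < right:
After iteration 1: start = 1, right = 3, num_found = 1
After iteration 2: start = 2, right = 2, num_found = 2
Loop ends.

Final answer: 2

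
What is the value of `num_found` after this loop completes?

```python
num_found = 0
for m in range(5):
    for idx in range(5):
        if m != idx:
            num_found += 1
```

Let's trace through this code step by step.

Initialize: num_found = 0
Entering loop: for m in range(5):
After iteration 1: m = 0, num_found = 4
After iteration 2: m = 1, num_found = 8
After iteration 3: m = 2, num_found = 12
After iteration 4: m = 3, num_found = 16
After iteration 5: m = 4, num_found = 20
Loop ends.

Final answer: 20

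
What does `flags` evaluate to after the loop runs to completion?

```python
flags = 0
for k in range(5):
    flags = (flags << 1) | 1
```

Let's trace through this code step by step.

Initialize: flags = 0
Entering loop: for k in range(5):
After iteration 1: k = 0, flags = 1
After iteration 2: k = 1, flags = 3
After iteration 3: k = 2, flags = 7
After iteration 4: k = 3, flags = 15
After iteration 5: k = 4, flags = 31
Loop ends.

Final answer: 31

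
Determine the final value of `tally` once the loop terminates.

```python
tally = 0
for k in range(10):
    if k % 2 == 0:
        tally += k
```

Let's trace through this code step by step.

Initialize: tally = 0
Entering loop: for k in range(10):
After iteration 1: k = 0, tally = 0
After iteration 2: k = 1, tally = 0
After iteration 3: k = 2, tally = 2
After iteration 4: k = 3, tally = 2
After iteration 5: k = 4, tally = 6
After iteration 6: k = 5, tally = 6
After iteration 7: k = 6, tally = 12
After iteration 8: k = 7, tally = 12
After iteration 9: k = 8, tally = 20
After iteration 10: k = 9, tally = 20
Loop ends.

Final answer: 20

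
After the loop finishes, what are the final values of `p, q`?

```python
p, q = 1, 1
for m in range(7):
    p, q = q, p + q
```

Let's trace through this code step by step.

Initialize: p = 1
Initialize: q = 1
Entering loop: for m in range(7):
After iteration 1: m = 0, p = 1, q = 2
After iteration 2: m = 1, p = 2, q = 3
After iteration 3: m = 2, p = 3, q = 5
After iteration 4: m = 3, p = 5, q = 8
After iteration 5: m = 4, p = 8, q = 13
After iteration 6: m = 5, p = 13, q = 21
After iteration 7: m = 6, p = 21, q = 34
Loop ends.

Final answer: 21, 34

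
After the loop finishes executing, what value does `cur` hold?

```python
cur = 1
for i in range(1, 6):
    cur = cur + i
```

Let's trace through this code step by step.

Initialize: cur = 1
Entering loop: for i in range(1, 6):
After iteration 1: i = 1, cur = 2
After iteration 2: i = 2, cur = 4
After iteration 3: i = 3, cur = 7
After iteration 4: i = 4, cur = 11
After iteration 5: i = 5, cur = 16
Loop ends.

Final answer: 16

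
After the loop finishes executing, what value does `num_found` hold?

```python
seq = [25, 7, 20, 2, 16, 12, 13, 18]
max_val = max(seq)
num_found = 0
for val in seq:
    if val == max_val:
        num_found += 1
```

Let's trace through this code step by step.

Initialize: seq = [25, 7, 20, 2, 16, 12, 13, 18]
Initialize: max_val = 25
Initialize: num_found = 0
Entering loop: for val in seq:
After iteration 1: val = 25, num_found = 1
After iteration 2: val = 7, num_found = 1
After iteration 3: val = 20, num_found = 1
After iteration 4: val = 2, num_found = 1
After iteration 5: val = 16, num_found = 1
After iteration 6: val = 12, num_found = 1
After iteration 7: val = 13, num_found = 1
After iteration 8: val = 18, num_found = 1
Loop ends.

Final answer: 1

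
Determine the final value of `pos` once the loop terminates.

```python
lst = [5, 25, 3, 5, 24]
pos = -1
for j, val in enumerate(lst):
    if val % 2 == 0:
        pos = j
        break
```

Let's trace through this code step by step.

Initialize: lst = [5, 25, 3, 5, 24]
Initialize: pos = -1
Entering loop: for j, val in enumerate(lst):
After iteration 1: j = 0, val = 5, pos = -1
After iteration 2: j = 1, val = 25, pos = -1
After iteration 3: j = 2, val = 3, pos = -1
After iteration 4: j = 3, val = 5, pos = -1
After iteration 5: j = 4, val = 24, pos = 4
Loop ends.

Final answer: 4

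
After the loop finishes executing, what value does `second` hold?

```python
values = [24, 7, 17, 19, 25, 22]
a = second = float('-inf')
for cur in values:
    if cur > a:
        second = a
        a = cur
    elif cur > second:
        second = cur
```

Let's trace through this code step by step.

Initialize: values = [24, 7, 17, 19, 25, 22]
Initialize: a = -inf
Initialize: second = -inf
Entering loop: for cur in values:
After iteration 1: cur = 24, a = 24, second = -inf
After iteration 2: cur = 7, a = 24, second = 7
After iteration 3: cur = 17, a = 24, second = 17
After iteration 4: cur = 19, a = 24, second = 19
After iteration 5: cur = 25, a = 25, second = 24
After iteration 6: cur = 22, a = 25, second = 24
Loop ends.

Final answer: 24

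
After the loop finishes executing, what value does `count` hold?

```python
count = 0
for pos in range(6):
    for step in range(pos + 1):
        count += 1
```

Let's trace through this code step by step.

Initialize: count = 0
Entering loop: for pos in range(6):
After iteration 1: pos = 0, count = 1, step = 0
After iteration 2: pos = 1, count = 3, step = 1
After iteration 3: pos = 2, count = 6, step = 2
After iteration 4: pos = 3, count = 10, step = 3
After iteration 5: pos = 4, count = 15, step = 4
After iteration 6: pos = 5, count = 21, step = 5
Loop ends.

Final answer: 21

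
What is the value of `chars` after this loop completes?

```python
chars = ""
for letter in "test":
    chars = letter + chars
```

Let's trace through this code step by step.

Initialize: chars = ''
Entering loop: for letter in "test":
After iteration 1: letter = 't', chars = 't'
After iteration 2: letter = 'e', chars = 'et'
After iteration 3: letter = 's', chars = 'set'
After iteration 4: letter = 't', chars = 'tset'
Loop ends.

Final answer: 'tset'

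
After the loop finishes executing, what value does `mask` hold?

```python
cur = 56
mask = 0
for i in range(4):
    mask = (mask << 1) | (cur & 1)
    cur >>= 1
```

Let's trace through this code step by step.

Initialize: cur = 56
Initialize: mask = 0
Entering loop: for i in range(4):
After iteration 1: i = 0, cur = 28, mask = 0
After iteration 2: i = 1, cur = 14, mask = 0
After iteration 3: i = 2, cur = 7, mask = 0
After iteration 4: i = 3, cur = 3, mask = 1
Loop ends.

Final answer: 1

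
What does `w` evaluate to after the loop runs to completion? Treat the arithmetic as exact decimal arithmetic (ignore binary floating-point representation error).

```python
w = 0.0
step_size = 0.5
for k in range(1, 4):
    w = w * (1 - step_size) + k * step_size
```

Let's trace through this code step by step.

Initialize: w = 0.0
Initialize: step_size = 0.5
Entering loop: for k in range(1, 4):
After iteration 1: k = 1, w = 0.5
After iteration 2: k = 2, w = 1.25
After iteration 3: k = 3, w = 2.125
Loop ends.

Final answer: 2.125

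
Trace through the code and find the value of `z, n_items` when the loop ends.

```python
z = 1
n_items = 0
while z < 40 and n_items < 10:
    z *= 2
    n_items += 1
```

Let's trace through this code step by step.

Initialize: z = 1
Initialize: n_items = 0
Entering loop: while z < 40 and n_items < 10:
After iteration 1: z = 2, n_items = 1
After iteration 2: z = 4, n_items = 2
After iteration 3: z = 8, n_items = 3
After iteration 4: z = 16, n_items = 4
After iteration 5: z = 32, n_items = 5
After iteration 6: z = 64, n_items = 6
Loop ends.

Final answer: 64, 6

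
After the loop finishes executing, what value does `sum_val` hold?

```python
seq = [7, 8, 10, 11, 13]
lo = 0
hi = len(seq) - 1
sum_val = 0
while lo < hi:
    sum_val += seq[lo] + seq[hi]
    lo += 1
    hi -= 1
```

Let's trace through this code step by step.

Initialize: seq = [7, 8, 10, 11, 13]
Initialize: lo = 0
Initialize: hi = 4
Initialize: sum_val = 0
Entering loop: while lo < hi:
After iteration 1: lo = 1, hi = 3, sum_val = 20
After iteration 2: lo = 2, hi = 2, sum_val = 39
Loop ends.

Final answer: 39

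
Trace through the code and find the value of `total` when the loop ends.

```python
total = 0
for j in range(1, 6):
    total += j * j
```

Let's trace through this code step by step.

Initialize: total = 0
Entering loop: for j in range(1, 6):
After iteration 1: j = 1, total = 1
After iteration 2: j = 2, total = 5
After iteration 3: j = 3, total = 14
After iteration 4: j = 4, total = 30
After iteration 5: j = 5, total = 55
Loop ends.

Final answer: 55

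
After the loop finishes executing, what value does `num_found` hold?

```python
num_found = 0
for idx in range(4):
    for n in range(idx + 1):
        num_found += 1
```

Let's trace through this code step by step.

Initialize: num_found = 0
Entering loop: for idx in range(4):
After iteration 1: idx = 0, num_found = 1, n = 0
After iteration 2: idx = 1, num_found = 3, n = 1
After iteration 3: idx = 2, num_found = 6, n = 2
After iteration 4: idx = 3, num_found = 10, n = 3
Loop ends.

Final answer: 10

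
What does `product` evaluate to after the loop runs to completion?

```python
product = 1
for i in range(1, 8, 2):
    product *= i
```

Let's trace through this code step by step.

Initialize: product = 1
Entering loop: for i in range(1, 8, 2):
After iteration 1: i = 1, product = 1
After iteration 2: i = 3, product = 3
After iteration 3: i = 5, product = 15
After iteration 4: i = 7, product = 105
Loop ends.

Final answer: 105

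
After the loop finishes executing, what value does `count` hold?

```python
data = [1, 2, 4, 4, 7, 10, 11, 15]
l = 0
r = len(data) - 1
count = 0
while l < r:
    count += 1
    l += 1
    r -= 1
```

Let's trace through this code step by step.

Initialize: data = [1, 2, 4, 4, 7, 10, 11, 15]
Initialize: l = 0
Initialize: r = 7
Initialize: count = 0
Entering loop: while l < r:
After iteration 1: l = 1, r = 6, count = 1
After iteration 2: l = 2, r = 5, count = 2
After iteration 3: l = 3, r = 4, count = 3
After iteration 4: l = 4, r = 3, count = 4
Loop ends.

Final answer: 4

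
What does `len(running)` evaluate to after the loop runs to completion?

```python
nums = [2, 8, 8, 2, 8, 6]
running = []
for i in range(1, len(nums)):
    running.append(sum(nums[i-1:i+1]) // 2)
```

Let's trace through this code step by step.

Initialize: nums = [2, 8, 8, 2, 8, 6]
Initialize: running = []
Entering loop: for i in range(1, len(nums)):
After iteration 1: i = 1, running = [5]
After iteration 2: i = 2, running = [5, 8]
After iteration 3: i = 3, running = [5, 8, 5]
After iteration 4: i = 4, running = [5, 8, 5, 5]
After iteration 5: i = 5, running = [5, 8, 5, 5, 7]
Loop ends.
len(running) = 5

Final answer: 5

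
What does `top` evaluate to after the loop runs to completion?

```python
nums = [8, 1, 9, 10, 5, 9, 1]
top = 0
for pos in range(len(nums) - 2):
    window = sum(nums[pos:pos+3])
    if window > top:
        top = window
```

Let's trace through this code step by step.

Initialize: nums = [8, 1, 9, 10, 5, 9, 1]
Initialize: top = 0
Entering loop: for pos in range(len(nums) - 2):
After iteration 1: pos = 0, top = 18, window = 18
After iteration 2: pos = 1, top = 20, window = 20
After iteration 3: pos = 2, top = 24, window = 24
After iteration 4: pos = 3, top = 24, window = 24
After iteration 5: pos = 4, top = 24, window = 15
Loop ends.

Final answer: 24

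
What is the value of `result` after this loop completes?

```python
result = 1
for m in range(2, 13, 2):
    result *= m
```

Let's trace through this code step by step.

Initialize: result = 1
Entering loop: for m in range(2, 13, 2):
After iteration 1: m = 2, result = 2
After iteration 2: m = 4, result = 8
After iteration 3: m = 6, result = 48
After iteration 4: m = 8, result = 384
After iteration 5: m = 10, result = 3840
After iteration 6: m = 12, result = 46080
Loop ends.

Final answer: 46080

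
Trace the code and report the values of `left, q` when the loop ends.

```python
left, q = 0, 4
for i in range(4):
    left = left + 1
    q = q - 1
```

Let's trace through this code step by step.

Initialize: left = 0
Initialize: q = 4
Entering loop: for i in range(4):
After iteration 1: i = 0, left = 1, q = 3
After iteration 2: i = 1, left = 2, q = 2
After iteration 3: i = 2, left = 3, q = 1
After iteration 4: i = 3, left = 4, q = 0
Loop ends.

Final answer: 4, 0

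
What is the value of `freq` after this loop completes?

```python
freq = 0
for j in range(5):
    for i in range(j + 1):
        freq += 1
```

Let's trace through this code step by step.

Initialize: freq = 0
Entering loop: for j in range(5):
After iteration 1: j = 0, freq = 1, i = 0
After iteration 2: j = 1, freq = 3, i = 1
After iteration 3: j = 2, freq = 6, i = 2
After iteration 4: j = 3, freq = 10, i = 3
After iteration 5: j = 4, freq = 15, i = 4
Loop ends.

Final answer: 15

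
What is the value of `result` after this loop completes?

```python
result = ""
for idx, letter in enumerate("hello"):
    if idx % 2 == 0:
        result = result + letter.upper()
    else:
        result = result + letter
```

Let's trace through this code step by step.

Initialize: result = ''
Entering loop: for idx, letter in enumerate("hello"):
After iteration 1: idx = 0, letter = 'h', result = 'H'
After iteration 2: idx = 1, letter = 'e', result = 'He'
After iteration 3: idx = 2, letter = 'l', result = 'HeL'
After iteration 4: idx = 3, letter = 'l', result = 'HeLl'
After iteration 5: idx = 4, letter = 'o', result = 'HeLlO'
Loop ends.

Final answer: 'HeLlO'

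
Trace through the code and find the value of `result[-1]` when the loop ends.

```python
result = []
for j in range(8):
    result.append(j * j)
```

Let's trace through this code step by step.

Initialize: result = []
Entering loop: for j in range(8):
After iteration 1: j = 0, result = [0]
After iteration 2: j = 1, result = [0, 1]
After iteration 3: j = 2, result = [0, 1, 4]
After iteration 4: j = 3, result = [0, 1, 4, 9]
After iteration 5: j = 4, result = [0, 1, 4, 9, 16]
After iteration 6: j = 5, result = [0, 1, 4, 9, 16, 25]
After iteration 7: j = 6, result = [0, 1, 4, 9, 16, 25, 36]
After iteration 8: j = 7, result = [0, 1, 4, 9, 16, 25, 36, 49]
Loop ends.
result[-1] = 49

Final answer: 49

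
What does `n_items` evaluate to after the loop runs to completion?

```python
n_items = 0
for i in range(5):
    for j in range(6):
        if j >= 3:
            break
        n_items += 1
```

Let's trace through this code step by step.

Initialize: n_items = 0
Entering loop: for i in range(5):
After iteration 1: i = 0, n_items = 3
After iteration 2: i = 1, n_items = 6
After iteration 3: i = 2, n_items = 9
After iteration 4: i = 3, n_items = 12
After iteration 5: i = 4, n_items = 15
Loop ends.

Final answer: 15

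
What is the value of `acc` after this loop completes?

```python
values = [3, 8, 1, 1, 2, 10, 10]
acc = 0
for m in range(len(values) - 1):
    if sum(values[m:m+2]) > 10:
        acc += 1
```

Let's trace through this code step by step.

Initialize: values = [3, 8, 1, 1, 2, 10, 10]
Initialize: acc = 0
Entering loop: for m in range(len(values) - 1):
After iteration 1: m = 0, acc = 1
After iteration 2: m = 1, acc = 1
After iteration 3: m = 2, acc = 1
After iteration 4: m = 3, acc = 1
After iteration 5: m = 4, acc = 2
After iteration 6: m = 5, acc = 3
Loop ends.

Final answer: 3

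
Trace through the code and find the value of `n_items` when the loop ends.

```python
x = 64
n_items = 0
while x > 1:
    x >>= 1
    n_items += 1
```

Let's trace through this code step by step.

Initialize: x = 64
Initialize: n_items = 0
Entering loop: while x > 1:
After iteration 1: x = 32, n_items = 1
After iteration 2: x = 16, n_items = 2
After iteration 3: x = 8, n_items = 3
After iteration 4: x = 4, n_items = 4
After iteration 5: x = 2, n_items = 5
After iteration 6: x = 1, n_items = 6
Loop ends.

Final answer: 6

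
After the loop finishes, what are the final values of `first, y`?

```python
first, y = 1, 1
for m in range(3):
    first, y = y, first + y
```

Let's trace through this code step by step.

Initialize: first = 1
Initialize: y = 1
Entering loop: for m in range(3):
After iteration 1: m = 0, first = 1, y = 2
After iteration 2: m = 1, first = 2, y = 3
After iteration 3: m = 2, first = 3, y = 5
Loop ends.

Final answer: 3, 5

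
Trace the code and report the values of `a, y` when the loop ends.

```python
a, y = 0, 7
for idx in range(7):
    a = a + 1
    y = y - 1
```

Let's trace through this code step by step.

Initialize: a = 0
Initialize: y = 7
Entering loop: for idx in range(7):
After iteration 1: idx = 0, a = 1, y = 6
After iteration 2: idx = 1, a = 2, y = 5
After iteration 3: idx = 2, a = 3, y = 4
After iteration 4: idx = 3, a = 4, y = 3
After iteration 5: idx = 4, a = 5, y = 2
After iteration 6: idx = 5, a = 6, y = 1
After iteration 7: idx = 6, a = 7, y = 0
Loop ends.

Final answer: 7, 0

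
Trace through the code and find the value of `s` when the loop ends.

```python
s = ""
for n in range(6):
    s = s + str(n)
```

Let's trace through this code step by step.

Initialize: s = ''
Entering loop: for n in range(6):
After iteration 1: n = 0, s = '0'
After iteration 2: n = 1, s = '01'
After iteration 3: n = 2, s = '012'
After iteration 4: n = 3, s = '0123'
After iteration 5: n = 4, s = '01234'
After iteration 6: n = 5, s = '012345'
Loop ends.

Final answer: '012345'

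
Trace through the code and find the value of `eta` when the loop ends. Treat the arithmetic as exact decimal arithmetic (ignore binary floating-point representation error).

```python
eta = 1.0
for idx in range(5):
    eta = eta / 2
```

Let's trace through this code step by step.

Initialize: eta = 1.0
Entering loop: for idx in range(5):
After iteration 1: idx = 0, eta = 0.5
After iteration 2: idx = 1, eta = 0.25
After iteration 3: idx = 2, eta = 0.125
After iteration 4: idx = 3, eta = 0.0625
After iteration 5: idx = 4, eta = 0.03125
Loop ends.

Final answer: 0.03125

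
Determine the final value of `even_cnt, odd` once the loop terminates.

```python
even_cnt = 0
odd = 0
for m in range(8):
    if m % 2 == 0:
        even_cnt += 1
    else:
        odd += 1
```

Let's trace through this code step by step.

Initialize: even_cnt = 0
Initialize: odd = 0
Entering loop: for m in range(8):
After iteration 1: m = 0, even_cnt = 1, odd = 0
After iteration 2: m = 1, even_cnt = 1, odd = 1
After iteration 3: m = 2, even_cnt = 2, odd = 1
After iteration 4: m = 3, even_cnt = 2, odd = 2
After iteration 5: m = 4, even_cnt = 3, odd = 2
After iteration 6: m = 5, even_cnt = 3, odd = 3
After iteration 7: m = 6, even_cnt = 4, odd = 3
After iteration 8: m = 7, even_cnt = 4, odd = 4
Loop ends.

Final answer: 4, 4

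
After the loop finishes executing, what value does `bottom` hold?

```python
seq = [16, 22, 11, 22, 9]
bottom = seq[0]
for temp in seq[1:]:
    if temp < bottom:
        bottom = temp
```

Let's trace through this code step by step.

Initialize: seq = [16, 22, 11, 22, 9]
Initialize: bottom = 16
Entering loop: for temp in seq[1:]:
After iteration 1: temp = 22, bottom = 16
After iteration 2: temp = 11, bottom = 11
After iteration 3: temp = 22, bottom = 11
After iteration 4: temp = 9, bottom = 9
Loop ends.

Final answer: 9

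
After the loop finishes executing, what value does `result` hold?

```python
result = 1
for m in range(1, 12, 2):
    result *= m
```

Let's trace through this code step by step.

Initialize: result = 1
Entering loop: for m in range(1, 12, 2):
After iteration 1: m = 1, result = 1
After iteration 2: m = 3, result = 3
After iteration 3: m = 5, result = 15
After iteration 4: m = 7, result = 105
After iteration 5: m = 9, result = 945
After iteration 6: m = 11, result = 10395
Loop ends.

Final answer: 10395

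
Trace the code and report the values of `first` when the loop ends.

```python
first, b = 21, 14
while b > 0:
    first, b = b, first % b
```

Let's trace through this code step by step.

Initialize: first = 21
Initialize: b = 14
Entering loop: while b > 0:
After iteration 1: first = 14, b = 7
After iteration 2: first = 7, b = 0
Loop ends.

Final answer: 7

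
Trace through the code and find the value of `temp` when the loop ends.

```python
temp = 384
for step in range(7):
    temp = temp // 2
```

Let's trace through this code step by step.

Initialize: temp = 384
Entering loop: for step in range(7):
After iteration 1: step = 0, temp = 192
After iteration 2: step = 1, temp = 96
After iteration 3: step = 2, temp = 48
After iteration 4: step = 3, temp = 24
After iteration 5: step = 4, temp = 12
After iteration 6: step = 5, temp = 6
After iteration 7: step = 6, temp = 3
Loop ends.

Final answer: 3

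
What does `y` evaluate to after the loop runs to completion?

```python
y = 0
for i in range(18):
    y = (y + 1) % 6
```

Let's trace through this code step by step.

Initialize: y = 0
Entering loop: for i in range(18):
After iteration 1: i = 0, y = 1
After iteration 2: i = 1, y = 2
After iteration 3: i = 2, y = 3
After iteration 4: i = 3, y = 4
After iteration 5: i = 4, y = 5
After iteration 6: i = 5, y = 0
After iteration 7: i = 6, y = 1
After iteration 8: i = 7, y = 2
After iteration 9: i = 8, y = 3
After iteration 10: i = 9, y = 4
After iteration 11: i = 10, y = 5
After iteration 12: i = 11, y = 0
After iteration 13: i = 12, y = 1
After iteration 14: i = 13, y = 2
After iteration 15: i = 14, y = 3
After iteration 16: i = 15, y = 4
After iteration 17: i = 16, y = 5
After iteration 18: i = 17, y = 0
Loop ends.

Final answer: 0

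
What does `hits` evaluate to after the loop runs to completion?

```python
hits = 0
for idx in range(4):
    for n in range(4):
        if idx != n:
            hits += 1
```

Let's trace through this code step by step.

Initialize: hits = 0
Entering loop: for idx in range(4):
After iteration 1: idx = 0, hits = 3
After iteration 2: idx = 1, hits = 6
After iteration 3: idx = 2, hits = 9
After iteration 4: idx = 3, hits = 12
Loop ends.

Final answer: 12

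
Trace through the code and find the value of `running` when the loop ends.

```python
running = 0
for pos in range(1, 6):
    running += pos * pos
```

Let's trace through this code step by step.

Initialize: running = 0
Entering loop: for pos in range(1, 6):
After iteration 1: pos = 1, running = 1
After iteration 2: pos = 2, running = 5
After iteration 3: pos = 3, running = 14
After iteration 4: pos = 4, running = 30
After iteration 5: pos = 5, running = 55
Loop ends.

Final answer: 55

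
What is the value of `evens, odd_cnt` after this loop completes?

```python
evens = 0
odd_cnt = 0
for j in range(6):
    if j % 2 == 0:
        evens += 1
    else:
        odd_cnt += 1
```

Let's trace through this code step by step.

Initialize: evens = 0
Initialize: odd_cnt = 0
Entering loop: for j in range(6):
After iteration 1: j = 0, evens = 1, odd_cnt = 0
After iteration 2: j = 1, evens = 1, odd_cnt = 1
After iteration 3: j = 2, evens = 2, odd_cnt = 1
After iteration 4: j = 3, evens = 2, odd_cnt = 2
After iteration 5: j = 4, evens = 3, odd_cnt = 2
After iteration 6: j = 5, evens = 3, odd_cnt = 3
Loop ends.

Final answer: 3, 3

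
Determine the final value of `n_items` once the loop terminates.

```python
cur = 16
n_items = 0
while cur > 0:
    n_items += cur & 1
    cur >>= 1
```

Let's trace through this code step by step.

Initialize: cur = 16
Initialize: n_items = 0
Entering loop: while cur > 0:
After iteration 1: cur = 8, n_items = 0
After iteration 2: cur = 4, n_items = 0
After iteration 3: cur = 2, n_items = 0
After iteration 4: cur = 1, n_items = 0
After iteration 5: cur = 0, n_items = 1
Loop ends.

Final answer: 1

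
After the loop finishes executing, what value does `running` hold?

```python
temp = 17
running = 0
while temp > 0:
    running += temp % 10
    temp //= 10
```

Let's trace through this code step by step.

Initialize: temp = 17
Initialize: running = 0
Entering loop: while temp > 0:
After iteration 1: temp = 1, running = 7
After iteration 2: temp = 0, running = 8
Loop ends.

Final answer: 8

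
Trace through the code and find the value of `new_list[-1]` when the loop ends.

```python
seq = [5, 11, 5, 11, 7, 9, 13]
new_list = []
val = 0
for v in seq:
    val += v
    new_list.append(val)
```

Let's trace through this code step by step.

Initialize: seq = [5, 11, 5, 11, 7, 9, 13]
Initialize: new_list = []
Initialize: val = 0
Entering loop: for v in seq:
After iteration 1: v = 5, new_list = [5], val = 5
After iteration 2: v = 11, new_list = [5, 16], val = 16
After iteration 3: v = 5, new_list = [5, 16, 21], val = 21
After iteration 4: v = 11, new_list = [5, 16, 21, 32], val = 32
After iteration 5: v = 7, new_list = [5, 16, 21, 32, 39], val = 39
After iteration 6: v = 9, new_list = [5, 16, 21, 32, 39, 48], val = 48
After iteration 7: v = 13, new_list = [5, 16, 21, 32, 39, 48, 61], val = 61
Loop ends.
new_list[-1] = 61

Final answer: 61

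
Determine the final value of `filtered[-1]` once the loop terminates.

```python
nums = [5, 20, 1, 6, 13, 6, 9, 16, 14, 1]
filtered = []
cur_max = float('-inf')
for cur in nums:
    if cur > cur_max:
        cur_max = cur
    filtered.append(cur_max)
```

Let's trace through this code step by step.

Initialize: nums = [5, 20, 1, 6, 13, 6, 9, 16, 14, 1]
Initialize: filtered = []
Initialize: cur_max = -inf
Entering loop: for cur in nums:
After iteration 1: cur = 5, filtered = [5], cur_max = 5
After iteration 2: cur = 20, filtered = [5, 20], cur_max = 20
After iteration 3: cur = 1, filtered = [5, 20, 20], cur_max = 20
After iteration 4: cur = 6, filtered = [5, 20, 20, 20], cur_max = 20
After iteration 5: cur = 13, filtered = [5, 20, 20, 20, 20], cur_max = 20
After iteration 6: cur = 6, filtered = [5, 20, 20, 20, 20, 20], cur_max = 20
After iteration 7: cur = 9, filtered = [5, 20, 20, 20, 20, 20, 20], cur_max = 20
After iteration 8: cur = 16, filtered = [5, 20, 20, 20, 20, 20, 20, 20], cur_max = 20
After iteration 9: cur = 14, filtered = [5, 20, 20, 20, 20, 20, 20, 20, 20], cur_max = 20
After iteration 10: cur = 1, filtered = [5, 20, 20, 20, 20, 20, 20, 20, 20, 20], cur_max = 20
Loop ends.
filtered[-1] = 20

Final answer: 20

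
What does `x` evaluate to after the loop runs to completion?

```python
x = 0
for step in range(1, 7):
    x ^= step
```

Let's trace through this code step by step.

Initialize: x = 0
Entering loop: for step in range(1, 7):
After iteration 1: step = 1, x = 1
After iteration 2: step = 2, x = 3
After iteration 3: step = 3, x = 0
After iteration 4: step = 4, x = 4
After iteration 5: step = 5, x = 1
After iteration 6: step = 6, x = 7
Loop ends.

Final answer: 7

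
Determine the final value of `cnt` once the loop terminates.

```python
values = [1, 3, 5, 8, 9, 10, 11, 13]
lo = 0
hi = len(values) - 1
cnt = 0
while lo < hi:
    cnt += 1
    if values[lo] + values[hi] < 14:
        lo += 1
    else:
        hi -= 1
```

Let's trace through this code step by step.

Initialize: values = [1, 3, 5, 8, 9, 10, 11, 13]
Initialize: lo = 0
Initialize: hi = 7
Initialize: cnt = 0
Entering loop: while lo < hi:
After iteration 1: lo = 0, hi = 6, cnt = 1
After iteration 2: lo = 1, hi = 6, cnt = 2
After iteration 3: lo = 1, hi = 5, cnt = 3
After iteration 4: lo = 2, hi = 5, cnt = 4
After iteration 5: lo = 2, hi = 4, cnt = 5
After iteration 6: lo = 2, hi = 3, cnt = 6
After iteration 7: lo = 3, hi = 3, cnt = 7
Loop ends.

Final answer: 7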